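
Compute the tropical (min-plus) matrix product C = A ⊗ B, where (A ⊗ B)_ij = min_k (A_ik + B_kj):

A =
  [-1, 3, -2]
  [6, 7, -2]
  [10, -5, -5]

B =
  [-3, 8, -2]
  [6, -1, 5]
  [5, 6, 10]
A ⊗ B =
  [-4, 2, -3]
  [3, 4, 4]
  [0, -6, 0]

Apply the min-plus product entry-by-entry:
  C[0][0] = min over k of (A[0][0] + B[0][0] = -1 + -3 = -4, A[0][1] + B[1][0] = 3 + 6 = 9, A[0][2] + B[2][0] = -2 + 5 = 3) = -4 (attained at k = 0)
  C[0][1] = min over k of (A[0][0] + B[0][1] = -1 + 8 = 7, A[0][1] + B[1][1] = 3 + -1 = 2, A[0][2] + B[2][1] = -2 + 6 = 4) = 2 (attained at k = 1)
  C[0][2] = min over k of (A[0][0] + B[0][2] = -1 + -2 = -3, A[0][1] + B[1][2] = 3 + 5 = 8, A[0][2] + B[2][2] = -2 + 10 = 8) = -3 (attained at k = 0)
  C[1][0] = min over k of (A[1][0] + B[0][0] = 6 + -3 = 3, A[1][1] + B[1][0] = 7 + 6 = 13, A[1][2] + B[2][0] = -2 + 5 = 3) = 3 (attained at k = 0)
  C[1][1] = min over k of (A[1][0] + B[0][1] = 6 + 8 = 14, A[1][1] + B[1][1] = 7 + -1 = 6, A[1][2] + B[2][1] = -2 + 6 = 4) = 4 (attained at k = 2)
  C[1][2] = min over k of (A[1][0] + B[0][2] = 6 + -2 = 4, A[1][1] + B[1][2] = 7 + 5 = 12, A[1][2] + B[2][2] = -2 + 10 = 8) = 4 (attained at k = 0)
  C[2][0] = min over k of (A[2][0] + B[0][0] = 10 + -3 = 7, A[2][1] + B[1][0] = -5 + 6 = 1, A[2][2] + B[2][0] = -5 + 5 = 0) = 0 (attained at k = 2)
  C[2][1] = min over k of (A[2][0] + B[0][1] = 10 + 8 = 18, A[2][1] + B[1][1] = -5 + -1 = -6, A[2][2] + B[2][1] = -5 + 6 = 1) = -6 (attained at k = 1)
  C[2][2] = min over k of (A[2][0] + B[0][2] = 10 + -2 = 8, A[2][1] + B[1][2] = -5 + 5 = 0, A[2][2] + B[2][2] = -5 + 10 = 5) = 0 (attained at k = 1)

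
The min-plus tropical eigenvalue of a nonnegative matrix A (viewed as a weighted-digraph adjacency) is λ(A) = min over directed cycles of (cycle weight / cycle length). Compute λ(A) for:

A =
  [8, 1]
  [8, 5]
λ(A) = 9/2

Enumerate directed cycles and compute their means (weight / length). Sample:
  cycle 0 → 0: weight = 8, length = 1, mean = 8/1 ≈ 8.000
  cycle 1 → 1: weight = 5, length = 1, mean = 5/1 ≈ 5.000
  cycle 0 → 1 → 0: weight = 9, length = 2, mean = 9/2 ≈ 4.500
  cycle 1 → 0 → 1: weight = 9, length = 2, mean = 9/2 ≈ 4.500
Minimum mean = 4.500, attained e.g. along the cycle 0 → 1 → 0 with weight 9 and length 2. So λ(A) = 9/2 = 9/2.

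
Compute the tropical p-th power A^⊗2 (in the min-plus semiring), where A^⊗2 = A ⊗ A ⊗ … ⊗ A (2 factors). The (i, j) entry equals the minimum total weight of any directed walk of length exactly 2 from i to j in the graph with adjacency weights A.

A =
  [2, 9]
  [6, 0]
A^⊗2 =
  [4, 9]
  [6, 0]

Each entry (A^⊗2)_ij equals the minimum over all length-2 walks i = v_0 → v_1 → … → v_2 = j of Σ_t A[v_t][v_{t+1}]. For example, for (i, j) = (0, 1) we minimise over 2 possible intermediate vertex sequences; the minimum is 9, attained along the walk 0 → 1 → 1.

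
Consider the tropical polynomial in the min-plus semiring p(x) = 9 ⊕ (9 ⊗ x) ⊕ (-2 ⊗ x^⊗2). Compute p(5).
p(5) = 8

A tropical monomial a ⊗ x^⊗i evaluates to a + i · x. Evaluating each term at x = 5:
  Term 0 contributes 9 + 0 · 5 = 9
  Term 1 contributes 9 + 1 · 5 = 14
  Term 2 contributes -2 + 2 · 5 = 8
p(5) = ⊕ of these = min[9, 14, 8] = 8.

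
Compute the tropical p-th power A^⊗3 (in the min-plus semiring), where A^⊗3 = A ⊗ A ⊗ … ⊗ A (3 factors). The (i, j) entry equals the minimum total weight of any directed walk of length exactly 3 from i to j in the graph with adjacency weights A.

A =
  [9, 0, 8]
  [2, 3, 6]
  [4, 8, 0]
A^⊗3 =
  [5, 2, 6]
  [4, 5, 6]
  [4, 4, 0]

Each entry (A^⊗3)_ij equals the minimum over all length-3 walks i = v_0 → v_1 → … → v_3 = j of Σ_t A[v_t][v_{t+1}]. For example, for (i, j) = (0, 2) we minimise over 9 possible intermediate vertex sequences; the minimum is 6, attained along the walk 0 → 1 → 2 → 2.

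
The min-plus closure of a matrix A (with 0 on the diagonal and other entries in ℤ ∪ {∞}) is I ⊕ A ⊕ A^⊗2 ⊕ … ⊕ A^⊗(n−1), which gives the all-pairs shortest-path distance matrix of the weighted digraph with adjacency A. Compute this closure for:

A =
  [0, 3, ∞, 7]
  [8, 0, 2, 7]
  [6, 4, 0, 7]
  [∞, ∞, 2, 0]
Closure =
  [0, 3, 5, 7]
  [8, 0, 2, 7]
  [6, 4, 0, 7]
  [8, 6, 2, 0]

This is the Floyd-Warshall all-pairs shortest-path computation. For each intermediate vertex k = 0, 1, …, 3, update dist[i][j] ← min(dist[i][j], dist[i][k] + dist[k][j]). The final matrix gives, for each (i, j), the minimum total weight of any directed path from i to j (possibly empty when i = j).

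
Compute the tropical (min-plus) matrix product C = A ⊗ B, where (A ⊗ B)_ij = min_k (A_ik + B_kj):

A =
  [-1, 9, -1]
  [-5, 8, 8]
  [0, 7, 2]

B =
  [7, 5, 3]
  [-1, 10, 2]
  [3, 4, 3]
A ⊗ B =
  [2, 3, 2]
  [2, 0, -2]
  [5, 5, 3]

Apply the min-plus product entry-by-entry:
  C[0][0] = min over k of (A[0][0] + B[0][0] = -1 + 7 = 6, A[0][1] + B[1][0] = 9 + -1 = 8, A[0][2] + B[2][0] = -1 + 3 = 2) = 2 (attained at k = 2)
  C[0][1] = min over k of (A[0][0] + B[0][1] = -1 + 5 = 4, A[0][1] + B[1][1] = 9 + 10 = 19, A[0][2] + B[2][1] = -1 + 4 = 3) = 3 (attained at k = 2)
  C[0][2] = min over k of (A[0][0] + B[0][2] = -1 + 3 = 2, A[0][1] + B[1][2] = 9 + 2 = 11, A[0][2] + B[2][2] = -1 + 3 = 2) = 2 (attained at k = 0)
  C[1][0] = min over k of (A[1][0] + B[0][0] = -5 + 7 = 2, A[1][1] + B[1][0] = 8 + -1 = 7, A[1][2] + B[2][0] = 8 + 3 = 11) = 2 (attained at k = 0)
  C[1][1] = min over k of (A[1][0] + B[0][1] = -5 + 5 = 0, A[1][1] + B[1][1] = 8 + 10 = 18, A[1][2] + B[2][1] = 8 + 4 = 12) = 0 (attained at k = 0)
  C[1][2] = min over k of (A[1][0] + B[0][2] = -5 + 3 = -2, A[1][1] + B[1][2] = 8 + 2 = 10, A[1][2] + B[2][2] = 8 + 3 = 11) = -2 (attained at k = 0)
  C[2][0] = min over k of (A[2][0] + B[0][0] = 0 + 7 = 7, A[2][1] + B[1][0] = 7 + -1 = 6, A[2][2] + B[2][0] = 2 + 3 = 5) = 5 (attained at k = 2)
  C[2][1] = min over k of (A[2][0] + B[0][1] = 0 + 5 = 5, A[2][1] + B[1][1] = 7 + 10 = 17, A[2][2] + B[2][1] = 2 + 4 = 6) = 5 (attained at k = 0)
  C[2][2] = min over k of (A[2][0] + B[0][2] = 0 + 3 = 3, A[2][1] + B[1][2] = 7 + 2 = 9, A[2][2] + B[2][2] = 2 + 3 = 5) = 3 (attained at k = 0)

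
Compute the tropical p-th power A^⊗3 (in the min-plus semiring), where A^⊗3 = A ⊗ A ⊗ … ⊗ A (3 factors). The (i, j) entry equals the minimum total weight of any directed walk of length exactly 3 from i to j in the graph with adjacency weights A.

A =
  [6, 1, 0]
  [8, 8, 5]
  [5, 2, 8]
A^⊗3 =
  [10, 6, 5]
  [13, 10, 10]
  [10, 7, 10]

Each entry (A^⊗3)_ij equals the minimum over all length-3 walks i = v_0 → v_1 → … → v_3 = j of Σ_t A[v_t][v_{t+1}]. For example, for (i, j) = (0, 2) we minimise over 9 possible intermediate vertex sequences; the minimum is 5, attained along the walk 0 → 2 → 0 → 2.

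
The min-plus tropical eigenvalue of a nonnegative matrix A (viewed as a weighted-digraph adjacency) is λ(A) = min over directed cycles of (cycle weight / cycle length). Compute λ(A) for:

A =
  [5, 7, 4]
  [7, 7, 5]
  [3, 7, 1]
λ(A) = 1

Enumerate directed cycles and compute their means (weight / length). Sample:
  cycle 0 → 0: weight = 5, length = 1, mean = 5/1 ≈ 5.000
  cycle 1 → 1: weight = 7, length = 1, mean = 7/1 ≈ 7.000
  cycle 2 → 2: weight = 1, length = 1, mean = 1/1 ≈ 1.000
  cycle 0 → 1 → 0: weight = 14, length = 2, mean = 14/2 ≈ 7.000
  cycle 0 → 2 → 0: weight = 7, length = 2, mean = 7/2 ≈ 3.500
  cycle 1 → 0 → 1: weight = 14, length = 2, mean = 14/2 ≈ 7.000
Minimum mean = 1.000, attained e.g. along the cycle 2 → 2 with weight 1 and length 1. So λ(A) = 1/1 = 1.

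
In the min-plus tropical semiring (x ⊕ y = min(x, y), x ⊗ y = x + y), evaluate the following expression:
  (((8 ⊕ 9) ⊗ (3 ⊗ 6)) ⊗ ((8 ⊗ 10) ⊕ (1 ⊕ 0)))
(((8 ⊕ 9) ⊗ (3 ⊗ 6)) ⊗ ((8 ⊗ 10) ⊕ (1 ⊕ 0))) = 17

Expand innermost to outermost. Recall ⊕ takes the minimum of its arguments and ⊗ takes their sum. Working out the expression (((8 ⊕ 9) ⊗ (3 ⊗ 6)) ⊗ ((8 ⊗ 10) ⊕ (1 ⊕ 0))) gives 17.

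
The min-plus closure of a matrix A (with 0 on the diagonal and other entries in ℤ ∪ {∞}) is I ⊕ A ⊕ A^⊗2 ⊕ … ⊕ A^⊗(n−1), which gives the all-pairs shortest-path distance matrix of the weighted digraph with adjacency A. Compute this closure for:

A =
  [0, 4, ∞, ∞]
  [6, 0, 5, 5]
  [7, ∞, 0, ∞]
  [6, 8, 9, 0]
Closure =
  [0, 4, 9, 9]
  [6, 0, 5, 5]
  [7, 11, 0, 16]
  [6, 8, 9, 0]

This is the Floyd-Warshall all-pairs shortest-path computation. For each intermediate vertex k = 0, 1, …, 3, update dist[i][j] ← min(dist[i][j], dist[i][k] + dist[k][j]). The final matrix gives, for each (i, j), the minimum total weight of any directed path from i to j (possibly empty when i = j).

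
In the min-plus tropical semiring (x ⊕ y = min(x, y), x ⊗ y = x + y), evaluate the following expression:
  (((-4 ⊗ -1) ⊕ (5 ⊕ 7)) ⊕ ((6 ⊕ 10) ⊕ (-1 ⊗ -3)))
(((-4 ⊗ -1) ⊕ (5 ⊕ 7)) ⊕ ((6 ⊕ 10) ⊕ (-1 ⊗ -3))) = -5

Expand innermost to outermost. Recall ⊕ takes the minimum of its arguments and ⊗ takes their sum. Working out the expression (((-4 ⊗ -1) ⊕ (5 ⊕ 7)) ⊕ ((6 ⊕ 10) ⊕ (-1 ⊗ -3))) gives -5.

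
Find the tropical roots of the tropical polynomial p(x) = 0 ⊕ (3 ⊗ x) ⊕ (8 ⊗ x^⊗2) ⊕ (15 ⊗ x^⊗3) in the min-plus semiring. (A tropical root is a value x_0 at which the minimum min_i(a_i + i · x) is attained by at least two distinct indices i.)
Roots: {-7, -5, -3}

Each tropical root is a break point of the lower envelope of the lines y = a_i + i · x (there are 4 lines, with slopes 0, 1, ..., 3). Only the lines that attain the minimum somewhere contribute to roots; other lines are dominated. Here the surviving (envelope) indices are i = 3, i = 2, i = 1, i = 0.
Intersections between consecutive envelope lines give the roots: for adjacent envelope indices i < j the intersection is x = (a_i − a_j) / (j − i). Reading off the sorted break points: {-7, -5, -3}.
Verification: at each break x_0, at least two indices attain the minimum of min_i(a_i + i · x_0).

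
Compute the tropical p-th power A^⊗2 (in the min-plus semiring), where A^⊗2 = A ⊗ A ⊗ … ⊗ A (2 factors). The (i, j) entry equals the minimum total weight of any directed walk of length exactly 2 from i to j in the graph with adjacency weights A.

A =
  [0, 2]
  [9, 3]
A^⊗2 =
  [0, 2]
  [9, 6]

Each entry (A^⊗2)_ij equals the minimum over all length-2 walks i = v_0 → v_1 → … → v_2 = j of Σ_t A[v_t][v_{t+1}]. For example, for (i, j) = (0, 1) we minimise over 2 possible intermediate vertex sequences; the minimum is 2, attained along the walk 0 → 0 → 1.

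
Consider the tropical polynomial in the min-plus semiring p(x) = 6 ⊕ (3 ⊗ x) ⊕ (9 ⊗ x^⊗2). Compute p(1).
p(1) = 4

A tropical monomial a ⊗ x^⊗i evaluates to a + i · x. Evaluating each term at x = 1:
  Term 0 contributes 6 + 0 · 1 = 6
  Term 1 contributes 3 + 1 · 1 = 4
  Term 2 contributes 9 + 2 · 1 = 11
p(1) = ⊕ of these = min[6, 4, 11] = 4.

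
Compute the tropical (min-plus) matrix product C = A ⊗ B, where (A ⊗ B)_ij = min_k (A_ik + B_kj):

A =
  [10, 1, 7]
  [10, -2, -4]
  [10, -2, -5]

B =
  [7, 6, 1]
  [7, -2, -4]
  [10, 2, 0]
A ⊗ B =
  [8, -1, -3]
  [5, -4, -6]
  [5, -4, -6]

Apply the min-plus product entry-by-entry:
  C[0][0] = min over k of (A[0][0] + B[0][0] = 10 + 7 = 17, A[0][1] + B[1][0] = 1 + 7 = 8, A[0][2] + B[2][0] = 7 + 10 = 17) = 8 (attained at k = 1)
  C[0][1] = min over k of (A[0][0] + B[0][1] = 10 + 6 = 16, A[0][1] + B[1][1] = 1 + -2 = -1, A[0][2] + B[2][1] = 7 + 2 = 9) = -1 (attained at k = 1)
  C[0][2] = min over k of (A[0][0] + B[0][2] = 10 + 1 = 11, A[0][1] + B[1][2] = 1 + -4 = -3, A[0][2] + B[2][2] = 7 + 0 = 7) = -3 (attained at k = 1)
  C[1][0] = min over k of (A[1][0] + B[0][0] = 10 + 7 = 17, A[1][1] + B[1][0] = -2 + 7 = 5, A[1][2] + B[2][0] = -4 + 10 = 6) = 5 (attained at k = 1)
  C[1][1] = min over k of (A[1][0] + B[0][1] = 10 + 6 = 16, A[1][1] + B[1][1] = -2 + -2 = -4, A[1][2] + B[2][1] = -4 + 2 = -2) = -4 (attained at k = 1)
  C[1][2] = min over k of (A[1][0] + B[0][2] = 10 + 1 = 11, A[1][1] + B[1][2] = -2 + -4 = -6, A[1][2] + B[2][2] = -4 + 0 = -4) = -6 (attained at k = 1)
  C[2][0] = min over k of (A[2][0] + B[0][0] = 10 + 7 = 17, A[2][1] + B[1][0] = -2 + 7 = 5, A[2][2] + B[2][0] = -5 + 10 = 5) = 5 (attained at k = 1)
  C[2][1] = min over k of (A[2][0] + B[0][1] = 10 + 6 = 16, A[2][1] + B[1][1] = -2 + -2 = -4, A[2][2] + B[2][1] = -5 + 2 = -3) = -4 (attained at k = 1)
  C[2][2] = min over k of (A[2][0] + B[0][2] = 10 + 1 = 11, A[2][1] + B[1][2] = -2 + -4 = -6, A[2][2] + B[2][2] = -5 + 0 = -5) = -6 (attained at k = 1)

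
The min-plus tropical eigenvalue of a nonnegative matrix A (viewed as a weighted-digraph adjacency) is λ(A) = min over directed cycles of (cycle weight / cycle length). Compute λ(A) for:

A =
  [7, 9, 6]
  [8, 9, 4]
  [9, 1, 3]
λ(A) = 5/2

Enumerate directed cycles and compute their means (weight / length). Sample:
  cycle 0 → 0: weight = 7, length = 1, mean = 7/1 ≈ 7.000
  cycle 1 → 1: weight = 9, length = 1, mean = 9/1 ≈ 9.000
  cycle 2 → 2: weight = 3, length = 1, mean = 3/1 ≈ 3.000
  cycle 0 → 1 → 0: weight = 17, length = 2, mean = 17/2 ≈ 8.500
  cycle 0 → 2 → 0: weight = 15, length = 2, mean = 15/2 ≈ 7.500
  cycle 1 → 0 → 1: weight = 17, length = 2, mean = 17/2 ≈ 8.500
Minimum mean = 2.500, attained e.g. along the cycle 1 → 2 → 1 with weight 5 and length 2. So λ(A) = 5/2 = 5/2.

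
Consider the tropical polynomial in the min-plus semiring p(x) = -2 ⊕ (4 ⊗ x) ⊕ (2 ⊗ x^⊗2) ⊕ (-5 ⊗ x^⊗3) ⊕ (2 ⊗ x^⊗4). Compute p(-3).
p(-3) = -14

A tropical monomial a ⊗ x^⊗i evaluates to a + i · x. Evaluating each term at x = -3:
  Term 0 contributes -2 + 0 · -3 = -2
  Term 1 contributes 4 + 1 · -3 = 1
  Term 2 contributes 2 + 2 · -3 = -4
  Term 3 contributes -5 + 3 · -3 = -14
  Term 4 contributes 2 + 4 · -3 = -10
p(-3) = ⊕ of these = min[-2, 1, -4, -14, -10] = -14.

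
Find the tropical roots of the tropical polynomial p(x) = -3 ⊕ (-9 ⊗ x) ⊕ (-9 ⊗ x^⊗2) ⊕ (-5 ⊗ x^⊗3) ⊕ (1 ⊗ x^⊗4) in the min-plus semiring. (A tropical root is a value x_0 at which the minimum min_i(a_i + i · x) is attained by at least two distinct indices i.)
Roots: {-6, -4, 0, 6}

Each tropical root is a break point of the lower envelope of the lines y = a_i + i · x (there are 5 lines, with slopes 0, 1, ..., 4). Only the lines that attain the minimum somewhere contribute to roots; other lines are dominated. Here the surviving (envelope) indices are i = 4, i = 3, i = 2, i = 1, i = 0.
Intersections between consecutive envelope lines give the roots: for adjacent envelope indices i < j the intersection is x = (a_i − a_j) / (j − i). Reading off the sorted break points: {-6, -4, 0, 6}.
Verification: at each break x_0, at least two indices attain the minimum of min_i(a_i + i · x_0).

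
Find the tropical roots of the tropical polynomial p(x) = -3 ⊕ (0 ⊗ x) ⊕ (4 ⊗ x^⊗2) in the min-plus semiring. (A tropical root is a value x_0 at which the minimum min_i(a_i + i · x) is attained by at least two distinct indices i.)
Roots: {-4, -3}

Each tropical root is a break point of the lower envelope of the lines y = a_i + i · x (there are 3 lines, with slopes 0, 1, ..., 2). Only the lines that attain the minimum somewhere contribute to roots; other lines are dominated. Here the surviving (envelope) indices are i = 2, i = 1, i = 0.
Intersections between consecutive envelope lines give the roots: for adjacent envelope indices i < j the intersection is x = (a_i − a_j) / (j − i). Reading off the sorted break points: {-4, -3}.
Verification: at each break x_0, at least two indices attain the minimum of min_i(a_i + i · x_0).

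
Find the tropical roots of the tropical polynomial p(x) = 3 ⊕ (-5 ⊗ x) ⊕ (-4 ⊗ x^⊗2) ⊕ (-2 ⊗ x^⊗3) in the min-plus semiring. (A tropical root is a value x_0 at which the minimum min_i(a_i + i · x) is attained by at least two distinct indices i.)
Roots: {-2, -1, 8}

Each tropical root is a break point of the lower envelope of the lines y = a_i + i · x (there are 4 lines, with slopes 0, 1, ..., 3). Only the lines that attain the minimum somewhere contribute to roots; other lines are dominated. Here the surviving (envelope) indices are i = 3, i = 2, i = 1, i = 0.
Intersections between consecutive envelope lines give the roots: for adjacent envelope indices i < j the intersection is x = (a_i − a_j) / (j − i). Reading off the sorted break points: {-2, -1, 8}.
Verification: at each break x_0, at least two indices attain the minimum of min_i(a_i + i · x_0).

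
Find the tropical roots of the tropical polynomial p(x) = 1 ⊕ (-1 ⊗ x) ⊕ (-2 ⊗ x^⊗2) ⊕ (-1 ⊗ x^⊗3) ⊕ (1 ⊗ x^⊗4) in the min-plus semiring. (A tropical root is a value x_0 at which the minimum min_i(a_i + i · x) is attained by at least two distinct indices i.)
Roots: {-2, -1, 1, 2}

Each tropical root is a break point of the lower envelope of the lines y = a_i + i · x (there are 5 lines, with slopes 0, 1, ..., 4). Only the lines that attain the minimum somewhere contribute to roots; other lines are dominated. Here the surviving (envelope) indices are i = 4, i = 3, i = 2, i = 1, i = 0.
Intersections between consecutive envelope lines give the roots: for adjacent envelope indices i < j the intersection is x = (a_i − a_j) / (j − i). Reading off the sorted break points: {-2, -1, 1, 2}.
Verification: at each break x_0, at least two indices attain the minimum of min_i(a_i + i · x_0).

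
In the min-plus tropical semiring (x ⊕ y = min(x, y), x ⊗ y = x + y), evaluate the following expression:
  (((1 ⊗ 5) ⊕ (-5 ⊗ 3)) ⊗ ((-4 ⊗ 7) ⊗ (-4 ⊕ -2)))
(((1 ⊗ 5) ⊕ (-5 ⊗ 3)) ⊗ ((-4 ⊗ 7) ⊗ (-4 ⊕ -2))) = -3

Expand innermost to outermost. Recall ⊕ takes the minimum of its arguments and ⊗ takes their sum. Working out the expression (((1 ⊗ 5) ⊕ (-5 ⊗ 3)) ⊗ ((-4 ⊗ 7) ⊗ (-4 ⊕ -2))) gives -3.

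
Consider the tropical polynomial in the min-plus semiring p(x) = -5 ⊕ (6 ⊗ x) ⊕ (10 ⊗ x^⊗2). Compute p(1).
p(1) = -5

A tropical monomial a ⊗ x^⊗i evaluates to a + i · x. Evaluating each term at x = 1:
  Term 0 contributes -5 + 0 · 1 = -5
  Term 1 contributes 6 + 1 · 1 = 7
  Term 2 contributes 10 + 2 · 1 = 12
p(1) = ⊕ of these = min[-5, 7, 12] = -5.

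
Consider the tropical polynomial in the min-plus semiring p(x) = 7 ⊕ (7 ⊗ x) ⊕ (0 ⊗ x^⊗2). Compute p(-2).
p(-2) = -4

A tropical monomial a ⊗ x^⊗i evaluates to a + i · x. Evaluating each term at x = -2:
  Term 0 contributes 7 + 0 · -2 = 7
  Term 1 contributes 7 + 1 · -2 = 5
  Term 2 contributes 0 + 2 · -2 = -4
p(-2) = ⊕ of these = min[7, 5, -4] = -4.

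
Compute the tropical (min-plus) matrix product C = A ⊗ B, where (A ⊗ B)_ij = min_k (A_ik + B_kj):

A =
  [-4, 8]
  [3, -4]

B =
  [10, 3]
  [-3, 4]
A ⊗ B =
  [5, -1]
  [-7, 0]

Apply the min-plus product entry-by-entry:
  C[0][0] = min over k of (A[0][0] + B[0][0] = -4 + 10 = 6, A[0][1] + B[1][0] = 8 + -3 = 5) = 5 (attained at k = 1)
  C[0][1] = min over k of (A[0][0] + B[0][1] = -4 + 3 = -1, A[0][1] + B[1][1] = 8 + 4 = 12) = -1 (attained at k = 0)
  C[1][0] = min over k of (A[1][0] + B[0][0] = 3 + 10 = 13, A[1][1] + B[1][0] = -4 + -3 = -7) = -7 (attained at k = 1)
  C[1][1] = min over k of (A[1][0] + B[0][1] = 3 + 3 = 6, A[1][1] + B[1][1] = -4 + 4 = 0) = 0 (attained at k = 1)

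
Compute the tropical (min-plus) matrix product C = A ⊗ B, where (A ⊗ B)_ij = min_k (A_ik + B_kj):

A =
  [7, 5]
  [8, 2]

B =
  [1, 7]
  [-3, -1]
A ⊗ B =
  [2, 4]
  [-1, 1]

Apply the min-plus product entry-by-entry:
  C[0][0] = min over k of (A[0][0] + B[0][0] = 7 + 1 = 8, A[0][1] + B[1][0] = 5 + -3 = 2) = 2 (attained at k = 1)
  C[0][1] = min over k of (A[0][0] + B[0][1] = 7 + 7 = 14, A[0][1] + B[1][1] = 5 + -1 = 4) = 4 (attained at k = 1)
  C[1][0] = min over k of (A[1][0] + B[0][0] = 8 + 1 = 9, A[1][1] + B[1][0] = 2 + -3 = -1) = -1 (attained at k = 1)
  C[1][1] = min over k of (A[1][0] + B[0][1] = 8 + 7 = 15, A[1][1] + B[1][1] = 2 + -1 = 1) = 1 (attained at k = 1)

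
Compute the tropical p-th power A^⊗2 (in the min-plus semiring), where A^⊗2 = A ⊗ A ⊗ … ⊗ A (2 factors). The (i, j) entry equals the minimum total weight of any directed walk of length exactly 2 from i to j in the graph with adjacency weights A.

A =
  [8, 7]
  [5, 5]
A^⊗2 =
  [12, 12]
  [10, 10]

Each entry (A^⊗2)_ij equals the minimum over all length-2 walks i = v_0 → v_1 → … → v_2 = j of Σ_t A[v_t][v_{t+1}]. For example, for (i, j) = (0, 1) we minimise over 2 possible intermediate vertex sequences; the minimum is 12, attained along the walk 0 → 1 → 1.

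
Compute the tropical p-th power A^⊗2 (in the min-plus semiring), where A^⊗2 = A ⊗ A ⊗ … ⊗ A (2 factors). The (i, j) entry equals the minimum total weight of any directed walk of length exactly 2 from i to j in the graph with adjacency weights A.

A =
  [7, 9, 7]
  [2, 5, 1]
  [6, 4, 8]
A^⊗2 =
  [11, 11, 10]
  [7, 5, 6]
  [6, 9, 5]

Each entry (A^⊗2)_ij equals the minimum over all length-2 walks i = v_0 → v_1 → … → v_2 = j of Σ_t A[v_t][v_{t+1}]. For example, for (i, j) = (0, 2) we minimise over 3 possible intermediate vertex sequences; the minimum is 10, attained along the walk 0 → 1 → 2.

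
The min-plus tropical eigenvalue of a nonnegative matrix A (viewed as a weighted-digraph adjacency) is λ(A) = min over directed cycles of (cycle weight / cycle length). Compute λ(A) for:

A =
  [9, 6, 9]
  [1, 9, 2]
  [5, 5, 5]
λ(A) = 7/2

Enumerate directed cycles and compute their means (weight / length). Sample:
  cycle 0 → 0: weight = 9, length = 1, mean = 9/1 ≈ 9.000
  cycle 1 → 1: weight = 9, length = 1, mean = 9/1 ≈ 9.000
  cycle 2 → 2: weight = 5, length = 1, mean = 5/1 ≈ 5.000
  cycle 0 → 1 → 0: weight = 7, length = 2, mean = 7/2 ≈ 3.500
  cycle 0 → 2 → 0: weight = 14, length = 2, mean = 14/2 ≈ 7.000
  cycle 1 → 0 → 1: weight = 7, length = 2, mean = 7/2 ≈ 3.500
Minimum mean = 3.500, attained e.g. along the cycle 0 → 1 → 0 with weight 7 and length 2. So λ(A) = 7/2 = 7/2.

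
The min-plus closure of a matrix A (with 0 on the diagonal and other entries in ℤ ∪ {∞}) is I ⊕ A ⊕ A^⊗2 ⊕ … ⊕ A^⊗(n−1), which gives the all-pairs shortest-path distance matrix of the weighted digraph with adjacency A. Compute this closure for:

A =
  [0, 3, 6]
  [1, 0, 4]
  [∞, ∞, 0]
Closure =
  [0, 3, 6]
  [1, 0, 4]
  [∞, ∞, 0]

This is the Floyd-Warshall all-pairs shortest-path computation. For each intermediate vertex k = 0, 1, …, 2, update dist[i][j] ← min(dist[i][j], dist[i][k] + dist[k][j]). The final matrix gives, for each (i, j), the minimum total weight of any directed path from i to j (possibly empty when i = j).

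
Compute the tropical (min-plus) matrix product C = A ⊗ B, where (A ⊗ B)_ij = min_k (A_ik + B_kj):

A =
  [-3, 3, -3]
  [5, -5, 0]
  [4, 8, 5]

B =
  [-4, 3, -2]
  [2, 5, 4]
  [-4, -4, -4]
A ⊗ B =
  [-7, -7, -7]
  [-4, -4, -4]
  [0, 1, 1]

Apply the min-plus product entry-by-entry:
  C[0][0] = min over k of (A[0][0] + B[0][0] = -3 + -4 = -7, A[0][1] + B[1][0] = 3 + 2 = 5, A[0][2] + B[2][0] = -3 + -4 = -7) = -7 (attained at k = 0)
  C[0][1] = min over k of (A[0][0] + B[0][1] = -3 + 3 = 0, A[0][1] + B[1][1] = 3 + 5 = 8, A[0][2] + B[2][1] = -3 + -4 = -7) = -7 (attained at k = 2)
  C[0][2] = min over k of (A[0][0] + B[0][2] = -3 + -2 = -5, A[0][1] + B[1][2] = 3 + 4 = 7, A[0][2] + B[2][2] = -3 + -4 = -7) = -7 (attained at k = 2)
  C[1][0] = min over k of (A[1][0] + B[0][0] = 5 + -4 = 1, A[1][1] + B[1][0] = -5 + 2 = -3, A[1][2] + B[2][0] = 0 + -4 = -4) = -4 (attained at k = 2)
  C[1][1] = min over k of (A[1][0] + B[0][1] = 5 + 3 = 8, A[1][1] + B[1][1] = -5 + 5 = 0, A[1][2] + B[2][1] = 0 + -4 = -4) = -4 (attained at k = 2)
  C[1][2] = min over k of (A[1][0] + B[0][2] = 5 + -2 = 3, A[1][1] + B[1][2] = -5 + 4 = -1, A[1][2] + B[2][2] = 0 + -4 = -4) = -4 (attained at k = 2)
  C[2][0] = min over k of (A[2][0] + B[0][0] = 4 + -4 = 0, A[2][1] + B[1][0] = 8 + 2 = 10, A[2][2] + B[2][0] = 5 + -4 = 1) = 0 (attained at k = 0)
  C[2][1] = min over k of (A[2][0] + B[0][1] = 4 + 3 = 7, A[2][1] + B[1][1] = 8 + 5 = 13, A[2][2] + B[2][1] = 5 + -4 = 1) = 1 (attained at k = 2)
  C[2][2] = min over k of (A[2][0] + B[0][2] = 4 + -2 = 2, A[2][1] + B[1][2] = 8 + 4 = 12, A[2][2] + B[2][2] = 5 + -4 = 1) = 1 (attained at k = 2)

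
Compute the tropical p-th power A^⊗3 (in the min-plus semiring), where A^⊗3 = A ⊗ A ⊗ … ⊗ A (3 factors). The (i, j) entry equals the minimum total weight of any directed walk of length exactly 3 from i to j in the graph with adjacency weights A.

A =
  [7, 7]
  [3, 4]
A^⊗3 =
  [14, 15]
  [11, 12]

Each entry (A^⊗3)_ij equals the minimum over all length-3 walks i = v_0 → v_1 → … → v_3 = j of Σ_t A[v_t][v_{t+1}]. For example, for (i, j) = (0, 1) we minimise over 4 possible intermediate vertex sequences; the minimum is 15, attained along the walk 0 → 1 → 1 → 1.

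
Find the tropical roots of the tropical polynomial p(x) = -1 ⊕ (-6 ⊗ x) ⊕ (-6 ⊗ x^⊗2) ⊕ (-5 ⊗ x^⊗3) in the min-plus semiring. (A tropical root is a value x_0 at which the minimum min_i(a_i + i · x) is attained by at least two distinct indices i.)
Roots: {-1, 0, 5}

Each tropical root is a break point of the lower envelope of the lines y = a_i + i · x (there are 4 lines, with slopes 0, 1, ..., 3). Only the lines that attain the minimum somewhere contribute to roots; other lines are dominated. Here the surviving (envelope) indices are i = 3, i = 2, i = 1, i = 0.
Intersections between consecutive envelope lines give the roots: for adjacent envelope indices i < j the intersection is x = (a_i − a_j) / (j − i). Reading off the sorted break points: {-1, 0, 5}.
Verification: at each break x_0, at least two indices attain the minimum of min_i(a_i + i · x_0).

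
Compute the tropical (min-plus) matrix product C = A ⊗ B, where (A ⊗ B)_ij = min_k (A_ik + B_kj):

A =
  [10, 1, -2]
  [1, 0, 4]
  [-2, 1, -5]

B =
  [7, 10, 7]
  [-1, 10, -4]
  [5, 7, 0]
A ⊗ B =
  [0, 5, -3]
  [-1, 10, -4]
  [0, 2, -5]

Apply the min-plus product entry-by-entry:
  C[0][0] = min over k of (A[0][0] + B[0][0] = 10 + 7 = 17, A[0][1] + B[1][0] = 1 + -1 = 0, A[0][2] + B[2][0] = -2 + 5 = 3) = 0 (attained at k = 1)
  C[0][1] = min over k of (A[0][0] + B[0][1] = 10 + 10 = 20, A[0][1] + B[1][1] = 1 + 10 = 11, A[0][2] + B[2][1] = -2 + 7 = 5) = 5 (attained at k = 2)
  C[0][2] = min over k of (A[0][0] + B[0][2] = 10 + 7 = 17, A[0][1] + B[1][2] = 1 + -4 = -3, A[0][2] + B[2][2] = -2 + 0 = -2) = -3 (attained at k = 1)
  C[1][0] = min over k of (A[1][0] + B[0][0] = 1 + 7 = 8, A[1][1] + B[1][0] = 0 + -1 = -1, A[1][2] + B[2][0] = 4 + 5 = 9) = -1 (attained at k = 1)
  C[1][1] = min over k of (A[1][0] + B[0][1] = 1 + 10 = 11, A[1][1] + B[1][1] = 0 + 10 = 10, A[1][2] + B[2][1] = 4 + 7 = 11) = 10 (attained at k = 1)
  C[1][2] = min over k of (A[1][0] + B[0][2] = 1 + 7 = 8, A[1][1] + B[1][2] = 0 + -4 = -4, A[1][2] + B[2][2] = 4 + 0 = 4) = -4 (attained at k = 1)
  C[2][0] = min over k of (A[2][0] + B[0][0] = -2 + 7 = 5, A[2][1] + B[1][0] = 1 + -1 = 0, A[2][2] + B[2][0] = -5 + 5 = 0) = 0 (attained at k = 1)
  C[2][1] = min over k of (A[2][0] + B[0][1] = -2 + 10 = 8, A[2][1] + B[1][1] = 1 + 10 = 11, A[2][2] + B[2][1] = -5 + 7 = 2) = 2 (attained at k = 2)
  C[2][2] = min over k of (A[2][0] + B[0][2] = -2 + 7 = 5, A[2][1] + B[1][2] = 1 + -4 = -3, A[2][2] + B[2][2] = -5 + 0 = -5) = -5 (attained at k = 2)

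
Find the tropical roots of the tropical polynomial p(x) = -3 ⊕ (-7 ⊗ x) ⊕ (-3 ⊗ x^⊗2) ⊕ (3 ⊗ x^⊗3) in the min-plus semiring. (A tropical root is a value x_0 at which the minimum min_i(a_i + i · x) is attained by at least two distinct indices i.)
Roots: {-6, -4, 4}

Each tropical root is a break point of the lower envelope of the lines y = a_i + i · x (there are 4 lines, with slopes 0, 1, ..., 3). Only the lines that attain the minimum somewhere contribute to roots; other lines are dominated. Here the surviving (envelope) indices are i = 3, i = 2, i = 1, i = 0.
Intersections between consecutive envelope lines give the roots: for adjacent envelope indices i < j the intersection is x = (a_i − a_j) / (j − i). Reading off the sorted break points: {-6, -4, 4}.
Verification: at each break x_0, at least two indices attain the minimum of min_i(a_i + i · x_0).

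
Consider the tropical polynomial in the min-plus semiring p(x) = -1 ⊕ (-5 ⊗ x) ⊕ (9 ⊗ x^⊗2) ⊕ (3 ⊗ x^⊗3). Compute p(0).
p(0) = -5

A tropical monomial a ⊗ x^⊗i evaluates to a + i · x. Evaluating each term at x = 0:
  Term 0 contributes -1 + 0 · 0 = -1
  Term 1 contributes -5 + 1 · 0 = -5
  Term 2 contributes 9 + 2 · 0 = 9
  Term 3 contributes 3 + 3 · 0 = 3
p(0) = ⊕ of these = min[-1, -5, 9, 3] = -5.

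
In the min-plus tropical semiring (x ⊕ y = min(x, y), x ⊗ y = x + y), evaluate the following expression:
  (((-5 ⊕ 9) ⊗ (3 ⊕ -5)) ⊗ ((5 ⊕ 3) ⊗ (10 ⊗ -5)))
(((-5 ⊕ 9) ⊗ (3 ⊕ -5)) ⊗ ((5 ⊕ 3) ⊗ (10 ⊗ -5))) = -2

Expand innermost to outermost. Recall ⊕ takes the minimum of its arguments and ⊗ takes their sum. Working out the expression (((-5 ⊕ 9) ⊗ (3 ⊕ -5)) ⊗ ((5 ⊕ 3) ⊗ (10 ⊗ -5))) gives -2.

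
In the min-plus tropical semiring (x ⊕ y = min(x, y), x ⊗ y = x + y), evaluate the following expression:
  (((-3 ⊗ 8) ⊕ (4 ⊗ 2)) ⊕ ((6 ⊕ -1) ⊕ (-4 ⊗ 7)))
(((-3 ⊗ 8) ⊕ (4 ⊗ 2)) ⊕ ((6 ⊕ -1) ⊕ (-4 ⊗ 7))) = -1

Expand innermost to outermost. Recall ⊕ takes the minimum of its arguments and ⊗ takes their sum. Working out the expression (((-3 ⊗ 8) ⊕ (4 ⊗ 2)) ⊕ ((6 ⊕ -1) ⊕ (-4 ⊗ 7))) gives -1.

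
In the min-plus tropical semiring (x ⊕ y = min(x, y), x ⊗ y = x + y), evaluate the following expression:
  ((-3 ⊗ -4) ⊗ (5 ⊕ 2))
((-3 ⊗ -4) ⊗ (5 ⊕ 2)) = -5

Expand innermost to outermost. Recall ⊕ takes the minimum of its arguments and ⊗ takes their sum. Working out the expression ((-3 ⊗ -4) ⊗ (5 ⊕ 2)) gives -5.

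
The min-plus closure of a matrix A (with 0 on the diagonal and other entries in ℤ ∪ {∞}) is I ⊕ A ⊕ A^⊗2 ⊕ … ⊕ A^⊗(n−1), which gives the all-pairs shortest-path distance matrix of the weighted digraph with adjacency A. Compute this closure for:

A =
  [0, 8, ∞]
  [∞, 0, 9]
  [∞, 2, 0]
Closure =
  [0, 8, 17]
  [∞, 0, 9]
  [∞, 2, 0]

This is the Floyd-Warshall all-pairs shortest-path computation. For each intermediate vertex k = 0, 1, …, 2, update dist[i][j] ← min(dist[i][j], dist[i][k] + dist[k][j]). The final matrix gives, for each (i, j), the minimum total weight of any directed path from i to j (possibly empty when i = j).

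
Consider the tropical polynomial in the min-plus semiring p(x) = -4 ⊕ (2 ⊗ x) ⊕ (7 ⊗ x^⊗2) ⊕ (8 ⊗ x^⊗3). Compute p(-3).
p(-3) = -4

A tropical monomial a ⊗ x^⊗i evaluates to a + i · x. Evaluating each term at x = -3:
  Term 0 contributes -4 + 0 · -3 = -4
  Term 1 contributes 2 + 1 · -3 = -1
  Term 2 contributes 7 + 2 · -3 = 1
  Term 3 contributes 8 + 3 · -3 = -1
p(-3) = ⊕ of these = min[-4, -1, 1, -1] = -4.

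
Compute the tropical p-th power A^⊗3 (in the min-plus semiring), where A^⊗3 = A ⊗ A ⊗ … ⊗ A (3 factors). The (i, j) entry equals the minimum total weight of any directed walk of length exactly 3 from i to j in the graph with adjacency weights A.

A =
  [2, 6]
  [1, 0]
A^⊗3 =
  [6, 6]
  [1, 0]

Each entry (A^⊗3)_ij equals the minimum over all length-3 walks i = v_0 → v_1 → … → v_3 = j of Σ_t A[v_t][v_{t+1}]. For example, for (i, j) = (0, 1) we minimise over 4 possible intermediate vertex sequences; the minimum is 6, attained along the walk 0 → 1 → 1 → 1.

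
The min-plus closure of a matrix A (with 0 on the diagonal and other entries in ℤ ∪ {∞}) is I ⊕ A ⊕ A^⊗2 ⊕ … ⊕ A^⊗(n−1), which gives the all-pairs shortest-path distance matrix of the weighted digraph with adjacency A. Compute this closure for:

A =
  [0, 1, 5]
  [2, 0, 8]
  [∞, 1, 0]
Closure =
  [0, 1, 5]
  [2, 0, 7]
  [3, 1, 0]

This is the Floyd-Warshall all-pairs shortest-path computation. For each intermediate vertex k = 0, 1, …, 2, update dist[i][j] ← min(dist[i][j], dist[i][k] + dist[k][j]). The final matrix gives, for each (i, j), the minimum total weight of any directed path from i to j (possibly empty when i = j).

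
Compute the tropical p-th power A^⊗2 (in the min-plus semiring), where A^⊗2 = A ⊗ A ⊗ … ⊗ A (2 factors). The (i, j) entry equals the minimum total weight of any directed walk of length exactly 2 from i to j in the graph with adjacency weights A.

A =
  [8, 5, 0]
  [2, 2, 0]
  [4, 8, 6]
A^⊗2 =
  [4, 7, 5]
  [4, 4, 2]
  [10, 9, 4]

Each entry (A^⊗2)_ij equals the minimum over all length-2 walks i = v_0 → v_1 → … → v_2 = j of Σ_t A[v_t][v_{t+1}]. For example, for (i, j) = (0, 2) we minimise over 3 possible intermediate vertex sequences; the minimum is 5, attained along the walk 0 → 1 → 2.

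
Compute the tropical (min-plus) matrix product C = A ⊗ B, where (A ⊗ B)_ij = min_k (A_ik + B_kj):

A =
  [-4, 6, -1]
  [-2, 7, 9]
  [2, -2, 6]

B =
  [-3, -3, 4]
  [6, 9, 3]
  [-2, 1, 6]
A ⊗ B =
  [-7, -7, 0]
  [-5, -5, 2]
  [-1, -1, 1]

Apply the min-plus product entry-by-entry:
  C[0][0] = min over k of (A[0][0] + B[0][0] = -4 + -3 = -7, A[0][1] + B[1][0] = 6 + 6 = 12, A[0][2] + B[2][0] = -1 + -2 = -3) = -7 (attained at k = 0)
  C[0][1] = min over k of (A[0][0] + B[0][1] = -4 + -3 = -7, A[0][1] + B[1][1] = 6 + 9 = 15, A[0][2] + B[2][1] = -1 + 1 = 0) = -7 (attained at k = 0)
  C[0][2] = min over k of (A[0][0] + B[0][2] = -4 + 4 = 0, A[0][1] + B[1][2] = 6 + 3 = 9, A[0][2] + B[2][2] = -1 + 6 = 5) = 0 (attained at k = 0)
  C[1][0] = min over k of (A[1][0] + B[0][0] = -2 + -3 = -5, A[1][1] + B[1][0] = 7 + 6 = 13, A[1][2] + B[2][0] = 9 + -2 = 7) = -5 (attained at k = 0)
  C[1][1] = min over k of (A[1][0] + B[0][1] = -2 + -3 = -5, A[1][1] + B[1][1] = 7 + 9 = 16, A[1][2] + B[2][1] = 9 + 1 = 10) = -5 (attained at k = 0)
  C[1][2] = min over k of (A[1][0] + B[0][2] = -2 + 4 = 2, A[1][1] + B[1][2] = 7 + 3 = 10, A[1][2] + B[2][2] = 9 + 6 = 15) = 2 (attained at k = 0)
  C[2][0] = min over k of (A[2][0] + B[0][0] = 2 + -3 = -1, A[2][1] + B[1][0] = -2 + 6 = 4, A[2][2] + B[2][0] = 6 + -2 = 4) = -1 (attained at k = 0)
  C[2][1] = min over k of (A[2][0] + B[0][1] = 2 + -3 = -1, A[2][1] + B[1][1] = -2 + 9 = 7, A[2][2] + B[2][1] = 6 + 1 = 7) = -1 (attained at k = 0)
  C[2][2] = min over k of (A[2][0] + B[0][2] = 2 + 4 = 6, A[2][1] + B[1][2] = -2 + 3 = 1, A[2][2] + B[2][2] = 6 + 6 = 12) = 1 (attained at k = 1)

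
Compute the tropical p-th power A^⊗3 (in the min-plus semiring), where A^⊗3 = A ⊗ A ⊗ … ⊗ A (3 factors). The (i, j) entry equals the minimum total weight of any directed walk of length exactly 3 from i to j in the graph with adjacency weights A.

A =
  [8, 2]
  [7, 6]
A^⊗3 =
  [15, 11]
  [16, 15]

Each entry (A^⊗3)_ij equals the minimum over all length-3 walks i = v_0 → v_1 → … → v_3 = j of Σ_t A[v_t][v_{t+1}]. For example, for (i, j) = (0, 1) we minimise over 4 possible intermediate vertex sequences; the minimum is 11, attained along the walk 0 → 1 → 0 → 1.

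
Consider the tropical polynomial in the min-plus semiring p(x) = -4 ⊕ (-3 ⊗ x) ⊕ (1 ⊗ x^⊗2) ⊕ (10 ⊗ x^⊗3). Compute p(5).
p(5) = -4

A tropical monomial a ⊗ x^⊗i evaluates to a + i · x. Evaluating each term at x = 5:
  Term 0 contributes -4 + 0 · 5 = -4
  Term 1 contributes -3 + 1 · 5 = 2
  Term 2 contributes 1 + 2 · 5 = 11
  Term 3 contributes 10 + 3 · 5 = 25
p(5) = ⊕ of these = min[-4, 2, 11, 25] = -4.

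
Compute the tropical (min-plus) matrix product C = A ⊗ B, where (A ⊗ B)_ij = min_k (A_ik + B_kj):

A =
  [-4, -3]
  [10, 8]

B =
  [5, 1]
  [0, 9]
A ⊗ B =
  [-3, -3]
  [8, 11]

Apply the min-plus product entry-by-entry:
  C[0][0] = min over k of (A[0][0] + B[0][0] = -4 + 5 = 1, A[0][1] + B[1][0] = -3 + 0 = -3) = -3 (attained at k = 1)
  C[0][1] = min over k of (A[0][0] + B[0][1] = -4 + 1 = -3, A[0][1] + B[1][1] = -3 + 9 = 6) = -3 (attained at k = 0)
  C[1][0] = min over k of (A[1][0] + B[0][0] = 10 + 5 = 15, A[1][1] + B[1][0] = 8 + 0 = 8) = 8 (attained at k = 1)
  C[1][1] = min over k of (A[1][0] + B[0][1] = 10 + 1 = 11, A[1][1] + B[1][1] = 8 + 9 = 17) = 11 (attained at k = 0)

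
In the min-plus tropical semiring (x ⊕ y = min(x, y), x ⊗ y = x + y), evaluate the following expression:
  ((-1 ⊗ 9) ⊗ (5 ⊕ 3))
((-1 ⊗ 9) ⊗ (5 ⊕ 3)) = 11

Expand innermost to outermost. Recall ⊕ takes the minimum of its arguments and ⊗ takes their sum. Working out the expression ((-1 ⊗ 9) ⊗ (5 ⊕ 3)) gives 11.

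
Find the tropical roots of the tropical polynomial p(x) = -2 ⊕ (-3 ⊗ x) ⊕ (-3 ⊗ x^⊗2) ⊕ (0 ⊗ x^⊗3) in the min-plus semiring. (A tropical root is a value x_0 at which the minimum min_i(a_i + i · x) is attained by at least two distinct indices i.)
Roots: {-3, 0, 1}

Each tropical root is a break point of the lower envelope of the lines y = a_i + i · x (there are 4 lines, with slopes 0, 1, ..., 3). Only the lines that attain the minimum somewhere contribute to roots; other lines are dominated. Here the surviving (envelope) indices are i = 3, i = 2, i = 1, i = 0.
Intersections between consecutive envelope lines give the roots: for adjacent envelope indices i < j the intersection is x = (a_i − a_j) / (j − i). Reading off the sorted break points: {-3, 0, 1}.
Verification: at each break x_0, at least two indices attain the minimum of min_i(a_i + i · x_0).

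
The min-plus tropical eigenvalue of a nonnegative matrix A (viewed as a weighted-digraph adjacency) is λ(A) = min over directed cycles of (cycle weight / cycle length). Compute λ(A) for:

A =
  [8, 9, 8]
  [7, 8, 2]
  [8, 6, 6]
λ(A) = 4

Enumerate directed cycles and compute their means (weight / length). Sample:
  cycle 0 → 0: weight = 8, length = 1, mean = 8/1 ≈ 8.000
  cycle 1 → 1: weight = 8, length = 1, mean = 8/1 ≈ 8.000
  cycle 2 → 2: weight = 6, length = 1, mean = 6/1 ≈ 6.000
  cycle 0 → 1 → 0: weight = 16, length = 2, mean = 16/2 ≈ 8.000
  cycle 0 → 2 → 0: weight = 16, length = 2, mean = 16/2 ≈ 8.000
  cycle 1 → 0 → 1: weight = 16, length = 2, mean = 16/2 ≈ 8.000
Minimum mean = 4.000, attained e.g. along the cycle 1 → 2 → 1 with weight 8 and length 2. So λ(A) = 8/2 = 4.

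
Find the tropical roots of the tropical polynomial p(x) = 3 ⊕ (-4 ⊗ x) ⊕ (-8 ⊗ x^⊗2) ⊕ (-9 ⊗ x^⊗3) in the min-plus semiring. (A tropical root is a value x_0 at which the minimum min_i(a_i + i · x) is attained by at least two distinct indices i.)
Roots: {1, 4, 7}

Each tropical root is a break point of the lower envelope of the lines y = a_i + i · x (there are 4 lines, with slopes 0, 1, ..., 3). Only the lines that attain the minimum somewhere contribute to roots; other lines are dominated. Here the surviving (envelope) indices are i = 3, i = 2, i = 1, i = 0.
Intersections between consecutive envelope lines give the roots: for adjacent envelope indices i < j the intersection is x = (a_i − a_j) / (j − i). Reading off the sorted break points: {1, 4, 7}.
Verification: at each break x_0, at least two indices attain the minimum of min_i(a_i + i · x_0).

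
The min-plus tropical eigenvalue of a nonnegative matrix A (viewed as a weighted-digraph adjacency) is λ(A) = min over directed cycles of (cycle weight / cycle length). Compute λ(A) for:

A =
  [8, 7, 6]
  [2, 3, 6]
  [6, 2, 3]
λ(A) = 3

Enumerate directed cycles and compute their means (weight / length). Sample:
  cycle 0 → 0: weight = 8, length = 1, mean = 8/1 ≈ 8.000
  cycle 1 → 1: weight = 3, length = 1, mean = 3/1 ≈ 3.000
  cycle 2 → 2: weight = 3, length = 1, mean = 3/1 ≈ 3.000
  cycle 0 → 1 → 0: weight = 9, length = 2, mean = 9/2 ≈ 4.500
  cycle 0 → 2 → 0: weight = 12, length = 2, mean = 12/2 ≈ 6.000
  cycle 1 → 0 → 1: weight = 9, length = 2, mean = 9/2 ≈ 4.500
Minimum mean = 3.000, attained e.g. along the cycle 1 → 1 with weight 3 and length 1. So λ(A) = 3/1 = 3.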